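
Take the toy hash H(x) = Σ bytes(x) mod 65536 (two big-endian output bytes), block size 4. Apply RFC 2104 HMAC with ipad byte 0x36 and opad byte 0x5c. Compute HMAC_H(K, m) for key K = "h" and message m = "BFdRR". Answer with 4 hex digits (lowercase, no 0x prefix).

Key "h" = 68 is 1 byte ≤ B = 4; zero-pad to 4 bytes: K' = 68 00 00 00.
K' ⊕ ipad = 5e 36 36 36.  K' ⊕ opad = 34 5c 5c 5c.
Inner input = (K'⊕ipad) ∥ m = 5e 36 36 36 ∥ 42 46 64 52 52.
Inner hash: sum = 94+54+54+54+66+70+100+82+82 = 656 → 02 90.
Outer input = (K'⊕opad) ∥ inner = 34 5c 5c 5c ∥ 02 90.
Outer hash (tag): sum = 52+92+92+92+2+144 = 474 → 01 da.

01da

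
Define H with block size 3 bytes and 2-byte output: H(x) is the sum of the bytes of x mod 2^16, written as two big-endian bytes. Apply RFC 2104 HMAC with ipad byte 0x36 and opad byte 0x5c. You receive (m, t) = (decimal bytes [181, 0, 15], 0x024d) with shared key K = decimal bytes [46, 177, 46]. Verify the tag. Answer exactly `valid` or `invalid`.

Key decimal bytes [46, 177, 46] = 2e b1 2e is exactly B = 3 bytes: K' = 2e b1 2e.
K' ⊕ ipad = 18 87 18; K' ⊕ opad = 72 ed 72.
Inner hash: sum = 24+135+24+181+0+15 = 379 → 01 7b.
Outer hash (recomputed tag): sum = 114+237+114+1+123 = 589 → 02 4d.
Recomputed tag = 024d; claimed = 024d → match.

valid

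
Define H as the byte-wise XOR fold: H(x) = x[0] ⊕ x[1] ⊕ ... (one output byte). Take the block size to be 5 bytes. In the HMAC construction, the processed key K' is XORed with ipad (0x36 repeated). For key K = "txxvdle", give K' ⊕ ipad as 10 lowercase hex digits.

Key "txxvdle" = 74 78 78 76 64 6c 65 is 7 bytes > B = 5, so hash it first: H(key) = 6f, then zero-pad to 5 bytes: K' = 6f 00 00 00 00.
XOR each byte with 0x36: 6f⊕36=59, 00⊕36=36, 00⊕36=36, 00⊕36=36, 00⊕36=36.

5936363636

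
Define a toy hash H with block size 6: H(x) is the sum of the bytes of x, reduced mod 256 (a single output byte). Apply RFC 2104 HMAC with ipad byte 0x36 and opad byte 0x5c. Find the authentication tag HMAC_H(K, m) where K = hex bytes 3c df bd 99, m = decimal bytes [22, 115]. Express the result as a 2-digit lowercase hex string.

Key hex bytes 3c df bd 99 is 4 bytes ≤ B = 6; zero-pad to 6 bytes: K' = 3c df bd 99 00 00.
K' ⊕ ipad = 0a e9 8b af 36 36.  K' ⊕ opad = 60 83 e1 c5 5c 5c.
Inner input = (K'⊕ipad) ∥ m = 0a e9 8b af 36 36 ∥ 16 73.
Inner hash: sum = 10+233+139+175+54+54+22+115 = 802; mod 256 = 34 → 22.
Outer input = (K'⊕opad) ∥ inner = 60 83 e1 c5 5c 5c ∥ 22.
Outer hash (tag): sum = 96+131+225+197+92+92+34 = 867; mod 256 = 99 → 63.

63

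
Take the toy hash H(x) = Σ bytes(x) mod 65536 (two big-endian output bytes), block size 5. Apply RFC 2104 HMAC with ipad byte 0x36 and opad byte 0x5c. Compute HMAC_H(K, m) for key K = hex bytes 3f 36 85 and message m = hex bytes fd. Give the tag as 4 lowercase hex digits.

Key hex bytes 3f 36 85 is 3 bytes ≤ B = 5; zero-pad to 5 bytes: K' = 3f 36 85 00 00.
K' ⊕ ipad = 09 00 b3 36 36.  K' ⊕ opad = 63 6a d9 5c 5c.
Inner input = (K'⊕ipad) ∥ m = 09 00 b3 36 36 ∥ fd.
Inner hash: sum = 9+0+179+54+54+253 = 549 → 02 25.
Outer input = (K'⊕opad) ∥ inner = 63 6a d9 5c 5c ∥ 02 25.
Outer hash (tag): sum = 99+106+217+92+92+2+37 = 645 → 02 85.

0285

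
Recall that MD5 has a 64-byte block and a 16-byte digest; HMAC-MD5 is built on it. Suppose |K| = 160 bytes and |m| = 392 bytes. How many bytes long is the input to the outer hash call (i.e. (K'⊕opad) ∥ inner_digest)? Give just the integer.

80

Key is 160 > 64 bytes, so it is hashed to 16 bytes then zero-padded to 64: |K'| = 64.
Outer input = (K'⊕opad) ∥ H(inner) → 64 + 16 = 80 bytes.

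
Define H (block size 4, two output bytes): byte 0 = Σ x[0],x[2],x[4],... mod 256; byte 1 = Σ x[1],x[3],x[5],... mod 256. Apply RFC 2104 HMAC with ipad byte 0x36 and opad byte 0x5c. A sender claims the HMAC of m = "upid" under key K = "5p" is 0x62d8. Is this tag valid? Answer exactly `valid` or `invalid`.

Key "5p" = 35 70 is 2 bytes ≤ B = 4; zero-pad to 4 bytes: K' = 35 70 00 00.
K' ⊕ ipad = 03 46 36 36; K' ⊕ opad = 69 2c 5c 5c.
Inner hash: even-index sum = 279 mod 256 = 23; odd-index sum = 336 mod 256 = 80 → 17 50.
Outer hash (recomputed tag): even-index sum = 220 mod 256 = 220; odd-index sum = 216 mod 256 = 216 → dc d8.
Recomputed tag = dcd8; claimed = 62d8 → mismatch.

invalid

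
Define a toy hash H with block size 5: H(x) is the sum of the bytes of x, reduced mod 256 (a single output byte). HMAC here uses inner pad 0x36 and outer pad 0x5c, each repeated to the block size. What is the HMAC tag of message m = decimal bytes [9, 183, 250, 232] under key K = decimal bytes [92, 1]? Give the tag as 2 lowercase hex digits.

Key decimal bytes [92, 1] = 5c 01 is 2 bytes ≤ B = 5; zero-pad to 5 bytes: K' = 5c 01 00 00 00.
K' ⊕ ipad = 6a 37 36 36 36.  K' ⊕ opad = 00 5d 5c 5c 5c.
Inner input = (K'⊕ipad) ∥ m = 6a 37 36 36 36 ∥ 09 b7 fa e8.
Inner hash: sum = 106+55+54+54+54+9+183+250+232 = 997; mod 256 = 229 → e5.
Outer input = (K'⊕opad) ∥ inner = 00 5d 5c 5c 5c ∥ e5.
Outer hash (tag): sum = 0+93+92+92+92+229 = 598; mod 256 = 86 → 56.

56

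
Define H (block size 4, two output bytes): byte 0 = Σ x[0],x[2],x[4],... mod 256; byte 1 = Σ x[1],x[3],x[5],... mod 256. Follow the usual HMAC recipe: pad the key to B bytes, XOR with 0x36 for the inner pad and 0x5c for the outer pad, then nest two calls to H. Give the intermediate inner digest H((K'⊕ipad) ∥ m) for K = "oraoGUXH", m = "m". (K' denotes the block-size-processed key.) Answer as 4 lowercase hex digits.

Key "oraoGUXH" = 6f 72 61 6f 47 55 58 48 is 8 bytes > B = 4, so hash it first: H(key) = 6f 7e, then zero-pad to 4 bytes: K' = 6f 7e 00 00.
K' ⊕ ipad = 59 48 36 36.
Inner input = 59 48 36 36 ∥ 6d.
Inner hash: even-index sum = 252 mod 256 = 252; odd-index sum = 126 mod 256 = 126 → fc 7e.

fc7e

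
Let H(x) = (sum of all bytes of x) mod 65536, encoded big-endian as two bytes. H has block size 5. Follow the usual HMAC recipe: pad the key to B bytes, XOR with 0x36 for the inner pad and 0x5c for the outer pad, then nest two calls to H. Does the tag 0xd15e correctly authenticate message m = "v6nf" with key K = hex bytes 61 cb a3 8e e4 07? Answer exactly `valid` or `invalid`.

Key hex bytes 61 cb a3 8e e4 07 is 6 bytes > B = 5, so hash it first: H(key) = 03 48, then zero-pad to 5 bytes: K' = 03 48 00 00 00.
K' ⊕ ipad = 35 7e 36 36 36; K' ⊕ opad = 5f 14 5c 5c 5c.
Inner hash: sum = 53+126+54+54+54+118+54+110+102 = 725 → 02 d5.
Outer hash (recomputed tag): sum = 95+20+92+92+92+2+213 = 606 → 02 5e.
Recomputed tag = 025e; claimed = d15e → mismatch.

invalid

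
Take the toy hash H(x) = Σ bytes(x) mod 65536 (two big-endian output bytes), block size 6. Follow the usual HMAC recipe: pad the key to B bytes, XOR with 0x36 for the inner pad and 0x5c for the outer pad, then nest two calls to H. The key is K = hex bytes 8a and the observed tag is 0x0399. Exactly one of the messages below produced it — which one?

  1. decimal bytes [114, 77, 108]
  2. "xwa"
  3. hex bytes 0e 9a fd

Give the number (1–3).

Key hex bytes 8a is 1 byte ≤ B = 6; zero-pad to 6 bytes: K' = 8a 00 00 00 00 00.
K' ⊕ ipad = bc 36 36 36 36 36; K' ⊕ opad = d6 5c 5c 5c 5c 5c.
m1: inner = H(bc 36 36 36 36 36 72 4d 6c) = 02 f5; tag = H(d6 5c 5c 5c 5c 5c 02 f5) = 0399 ← matches
m2: inner = H(bc 36 36 36 36 36 78 77 61) = 03 1a; tag = H(d6 5c 5c 5c 5c 5c 03 1a) = 02bf
m3: inner = H(bc 36 36 36 36 36 0e 9a fd) = 03 6f; tag = H(d6 5c 5c 5c 5c 5c 03 6f) = 0314

1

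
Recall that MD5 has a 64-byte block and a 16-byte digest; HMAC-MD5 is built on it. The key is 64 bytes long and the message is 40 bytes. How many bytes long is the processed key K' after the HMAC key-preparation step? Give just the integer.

64

Key is 64 ≤ 64 bytes, zero-padded: |K'| = 64.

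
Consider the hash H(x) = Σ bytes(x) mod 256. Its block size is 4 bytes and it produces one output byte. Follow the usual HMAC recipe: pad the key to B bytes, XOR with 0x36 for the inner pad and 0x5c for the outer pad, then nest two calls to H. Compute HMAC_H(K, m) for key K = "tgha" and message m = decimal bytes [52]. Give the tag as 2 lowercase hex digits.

50

Key "tgha" = 74 67 68 61 is exactly B = 4 bytes: K' = 74 67 68 61.
K' ⊕ ipad = 42 51 5e 57.  K' ⊕ opad = 28 3b 34 3d.
Inner input = (K'⊕ipad) ∥ m = 42 51 5e 57 ∥ 34.
Inner hash: sum = 66+81+94+87+52 = 380; mod 256 = 124 → 7c.
Outer input = (K'⊕opad) ∥ inner = 28 3b 34 3d ∥ 7c.
Outer hash (tag): sum = 40+59+52+61+124 = 336; mod 256 = 80 → 50.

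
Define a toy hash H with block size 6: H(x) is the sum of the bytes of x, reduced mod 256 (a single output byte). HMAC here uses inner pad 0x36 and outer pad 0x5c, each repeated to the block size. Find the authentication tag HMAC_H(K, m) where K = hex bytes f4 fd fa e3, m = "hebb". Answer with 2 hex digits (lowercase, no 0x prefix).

91

Key hex bytes f4 fd fa e3 is 4 bytes ≤ B = 6; zero-pad to 6 bytes: K' = f4 fd fa e3 00 00.
K' ⊕ ipad = c2 cb cc d5 36 36.  K' ⊕ opad = a8 a1 a6 bf 5c 5c.
Inner input = (K'⊕ipad) ∥ m = c2 cb cc d5 36 36 ∥ 68 65 62 62.
Inner hash: sum = 194+203+204+213+54+54+104+101+98+98 = 1323; mod 256 = 43 → 2b.
Outer input = (K'⊕opad) ∥ inner = a8 a1 a6 bf 5c 5c ∥ 2b.
Outer hash (tag): sum = 168+161+166+191+92+92+43 = 913; mod 256 = 145 → 91.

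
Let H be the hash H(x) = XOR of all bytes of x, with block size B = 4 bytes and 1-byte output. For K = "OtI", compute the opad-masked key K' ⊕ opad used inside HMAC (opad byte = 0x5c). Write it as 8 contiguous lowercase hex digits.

Key "OtI" = 4f 74 49 is 3 bytes ≤ B = 4; zero-pad to 4 bytes: K' = 4f 74 49 00.
XOR each byte with 0x5c: 4f⊕5c=13, 74⊕5c=28, 49⊕5c=15, 00⊕5c=5c.

1328155c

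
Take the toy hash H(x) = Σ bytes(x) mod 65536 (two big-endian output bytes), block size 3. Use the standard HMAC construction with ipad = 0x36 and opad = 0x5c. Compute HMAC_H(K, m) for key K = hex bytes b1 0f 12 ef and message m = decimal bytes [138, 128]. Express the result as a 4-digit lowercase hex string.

01c6

Key hex bytes b1 0f 12 ef is 4 bytes > B = 3, so hash it first: H(key) = 01 c1, then zero-pad to 3 bytes: K' = 01 c1 00.
K' ⊕ ipad = 37 f7 36.  K' ⊕ opad = 5d 9d 5c.
Inner input = (K'⊕ipad) ∥ m = 37 f7 36 ∥ 8a 80.
Inner hash: sum = 55+247+54+138+128 = 622 → 02 6e.
Outer input = (K'⊕opad) ∥ inner = 5d 9d 5c ∥ 02 6e.
Outer hash (tag): sum = 93+157+92+2+110 = 454 → 01 c6.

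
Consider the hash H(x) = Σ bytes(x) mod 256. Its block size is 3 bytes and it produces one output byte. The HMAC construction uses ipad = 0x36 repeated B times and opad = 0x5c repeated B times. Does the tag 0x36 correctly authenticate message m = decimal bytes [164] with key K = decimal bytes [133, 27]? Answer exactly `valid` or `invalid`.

Key decimal bytes [133, 27] = 85 1b is 2 bytes ≤ B = 3; zero-pad to 3 bytes: K' = 85 1b 00.
K' ⊕ ipad = b3 2d 36; K' ⊕ opad = d9 47 5c.
Inner hash: sum = 179+45+54+164 = 442; mod 256 = 186 → ba.
Outer hash (recomputed tag): sum = 217+71+92+186 = 566; mod 256 = 54 → 36.
Recomputed tag = 36; claimed = 36 → match.

valid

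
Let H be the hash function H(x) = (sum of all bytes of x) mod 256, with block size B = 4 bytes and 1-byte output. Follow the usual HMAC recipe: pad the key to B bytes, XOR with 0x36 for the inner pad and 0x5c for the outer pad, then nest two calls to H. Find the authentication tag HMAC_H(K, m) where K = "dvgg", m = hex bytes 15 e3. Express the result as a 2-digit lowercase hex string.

04

Key "dvgg" = 64 76 67 67 is exactly B = 4 bytes: K' = 64 76 67 67.
K' ⊕ ipad = 52 40 51 51.  K' ⊕ opad = 38 2a 3b 3b.
Inner input = (K'⊕ipad) ∥ m = 52 40 51 51 ∥ 15 e3.
Inner hash: sum = 82+64+81+81+21+227 = 556; mod 256 = 44 → 2c.
Outer input = (K'⊕opad) ∥ inner = 38 2a 3b 3b ∥ 2c.
Outer hash (tag): sum = 56+42+59+59+44 = 260; mod 256 = 4 → 04.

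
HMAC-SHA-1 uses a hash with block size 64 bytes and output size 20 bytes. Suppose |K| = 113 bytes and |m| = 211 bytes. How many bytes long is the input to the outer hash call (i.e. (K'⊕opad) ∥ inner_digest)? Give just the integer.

84

Key is 113 > 64 bytes, so it is hashed to 20 bytes then zero-padded to 64: |K'| = 64.
Outer input = (K'⊕opad) ∥ H(inner) → 64 + 20 = 84 bytes.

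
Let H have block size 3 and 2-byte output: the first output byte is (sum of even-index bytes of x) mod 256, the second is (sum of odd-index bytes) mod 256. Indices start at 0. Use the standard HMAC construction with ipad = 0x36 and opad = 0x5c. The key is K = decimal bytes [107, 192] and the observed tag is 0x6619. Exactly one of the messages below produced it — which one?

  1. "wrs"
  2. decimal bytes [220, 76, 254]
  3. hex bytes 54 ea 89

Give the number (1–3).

Key decimal bytes [107, 192] = 6b c0 is 2 bytes ≤ B = 3; zero-pad to 3 bytes: K' = 6b c0 00.
K' ⊕ ipad = 5d f6 36; K' ⊕ opad = 37 9c 5c.
m1: inner = H(5d f6 36 77 72 73) = 05 e0; tag = H(37 9c 5c 05 e0) = 73a1
m2: inner = H(5d f6 36 dc 4c fe) = df d0; tag = H(37 9c 5c df d0) = 637b
m3: inner = H(5d f6 36 54 ea 89) = 7d d3; tag = H(37 9c 5c 7d d3) = 6619 ← matches

3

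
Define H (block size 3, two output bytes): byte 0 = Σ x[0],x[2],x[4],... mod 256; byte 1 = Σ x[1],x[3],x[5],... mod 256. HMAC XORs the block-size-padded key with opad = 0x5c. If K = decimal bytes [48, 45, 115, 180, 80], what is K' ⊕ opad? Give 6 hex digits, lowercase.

Key decimal bytes [48, 45, 115, 180, 80] = 30 2d 73 b4 50 is 5 bytes > B = 3, so hash it first: H(key) = f3 e1, then zero-pad to 3 bytes: K' = f3 e1 00.
XOR each byte with 0x5c: f3⊕5c=af, e1⊕5c=bd, 00⊕5c=5c.

afbd5c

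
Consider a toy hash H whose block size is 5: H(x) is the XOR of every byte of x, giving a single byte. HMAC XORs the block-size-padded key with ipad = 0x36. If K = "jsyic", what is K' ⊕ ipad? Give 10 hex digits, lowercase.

5c454f5f55

Key "jsyic" = 6a 73 79 69 63 is exactly B = 5 bytes: K' = 6a 73 79 69 63.
XOR each byte with 0x36: 6a⊕36=5c, 73⊕36=45, 79⊕36=4f, 69⊕36=5f, 63⊕36=55.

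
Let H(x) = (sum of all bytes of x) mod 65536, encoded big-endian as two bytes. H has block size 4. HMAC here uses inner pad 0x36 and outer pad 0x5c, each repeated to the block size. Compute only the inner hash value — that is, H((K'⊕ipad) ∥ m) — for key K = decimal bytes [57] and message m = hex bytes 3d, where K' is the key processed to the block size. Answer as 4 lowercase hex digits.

Key decimal bytes [57] = 39 is 1 byte ≤ B = 4; zero-pad to 4 bytes: K' = 39 00 00 00.
K' ⊕ ipad = 0f 36 36 36.
Inner input = 0f 36 36 36 ∥ 3d.
Inner hash: sum = 15+54+54+54+61 = 238 → 00 ee.

00ee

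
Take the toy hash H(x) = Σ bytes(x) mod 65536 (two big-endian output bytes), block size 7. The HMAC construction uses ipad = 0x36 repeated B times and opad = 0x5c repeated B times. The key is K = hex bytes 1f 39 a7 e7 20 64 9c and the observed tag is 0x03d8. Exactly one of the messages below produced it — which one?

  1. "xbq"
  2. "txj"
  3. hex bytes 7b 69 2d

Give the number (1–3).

2

Key hex bytes 1f 39 a7 e7 20 64 9c is exactly B = 7 bytes: K' = 1f 39 a7 e7 20 64 9c.
K' ⊕ ipad = 29 0f 91 d1 16 52 aa; K' ⊕ opad = 43 65 fb bb 7c 38 c0.
m1: inner = H(29 0f 91 d1 16 52 aa 78 62 71) = 03 f7; tag = H(43 65 fb bb 7c 38 c0 03 f7) = 04cc
m2: inner = H(29 0f 91 d1 16 52 aa 74 78 6a) = 04 02; tag = H(43 65 fb bb 7c 38 c0 04 02) = 03d8 ← matches
m3: inner = H(29 0f 91 d1 16 52 aa 7b 69 2d) = 03 bd; tag = H(43 65 fb bb 7c 38 c0 03 bd) = 0492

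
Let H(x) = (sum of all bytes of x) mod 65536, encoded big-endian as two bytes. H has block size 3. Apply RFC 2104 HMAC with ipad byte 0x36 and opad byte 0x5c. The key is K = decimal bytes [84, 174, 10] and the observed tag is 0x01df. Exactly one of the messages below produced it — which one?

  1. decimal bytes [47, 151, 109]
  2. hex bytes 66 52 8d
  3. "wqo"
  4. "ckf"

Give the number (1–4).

Key decimal bytes [84, 174, 10] = 54 ae 0a is exactly B = 3 bytes: K' = 54 ae 0a.
K' ⊕ ipad = 62 98 3c; K' ⊕ opad = 08 f2 56.
m1: inner = H(62 98 3c 2f 97 6d) = 02 69; tag = H(08 f2 56 02 69) = 01bb
m2: inner = H(62 98 3c 66 52 8d) = 02 7b; tag = H(08 f2 56 02 7b) = 01cd
m3: inner = H(62 98 3c 77 71 6f) = 02 8d; tag = H(08 f2 56 02 8d) = 01df ← matches
m4: inner = H(62 98 3c 63 6b 66) = 02 6a; tag = H(08 f2 56 02 6a) = 01bc

3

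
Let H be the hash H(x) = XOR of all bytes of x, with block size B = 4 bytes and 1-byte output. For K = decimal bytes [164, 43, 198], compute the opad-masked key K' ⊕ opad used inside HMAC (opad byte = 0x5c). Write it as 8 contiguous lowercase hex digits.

f8779a5c

Key decimal bytes [164, 43, 198] = a4 2b c6 is 3 bytes ≤ B = 4; zero-pad to 4 bytes: K' = a4 2b c6 00.
XOR each byte with 0x5c: a4⊕5c=f8, 2b⊕5c=77, c6⊕5c=9a, 00⊕5c=5c.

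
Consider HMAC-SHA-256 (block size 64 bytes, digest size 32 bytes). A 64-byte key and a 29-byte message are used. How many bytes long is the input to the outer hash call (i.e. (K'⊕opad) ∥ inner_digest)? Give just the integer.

Key is 64 ≤ 64 bytes, zero-padded: |K'| = 64.
Outer input = (K'⊕opad) ∥ H(inner) → 64 + 32 = 96 bytes.

96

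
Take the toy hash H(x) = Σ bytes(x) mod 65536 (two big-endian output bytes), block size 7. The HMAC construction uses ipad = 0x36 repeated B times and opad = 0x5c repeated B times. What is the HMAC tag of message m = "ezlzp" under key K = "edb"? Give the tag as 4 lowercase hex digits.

Key "edb" = 65 64 62 is 3 bytes ≤ B = 7; zero-pad to 7 bytes: K' = 65 64 62 00 00 00 00.
K' ⊕ ipad = 53 52 54 36 36 36 36.  K' ⊕ opad = 39 38 3e 5c 5c 5c 5c.
Inner input = (K'⊕ipad) ∥ m = 53 52 54 36 36 36 36 ∥ 65 7a 6c 7a 70.
Inner hash: sum = 83+82+84+54+54+54+54+101+122+108+122+112 = 1030 → 04 06.
Outer input = (K'⊕opad) ∥ inner = 39 38 3e 5c 5c 5c 5c ∥ 04 06.
Outer hash (tag): sum = 57+56+62+92+92+92+92+4+6 = 553 → 02 29.

0229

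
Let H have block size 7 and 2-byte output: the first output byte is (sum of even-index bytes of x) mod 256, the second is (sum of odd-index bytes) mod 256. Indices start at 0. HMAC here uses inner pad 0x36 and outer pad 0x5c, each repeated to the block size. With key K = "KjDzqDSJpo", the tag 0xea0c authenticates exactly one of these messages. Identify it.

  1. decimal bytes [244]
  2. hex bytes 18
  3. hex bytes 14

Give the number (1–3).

1

Key "KjDzqDSJpo" = 4b 6a 44 7a 71 44 53 4a 70 6f is 10 bytes > B = 7, so hash it first: H(key) = c3 e1, then zero-pad to 7 bytes: K' = c3 e1 00 00 00 00 00.
K' ⊕ ipad = f5 d7 36 36 36 36 36; K' ⊕ opad = 9f bd 5c 5c 5c 5c 5c.
m1: inner = H(f5 d7 36 36 36 36 36 f4) = 97 37; tag = H(9f bd 5c 5c 5c 5c 5c 97 37) = ea0c ← matches
m2: inner = H(f5 d7 36 36 36 36 36 18) = 97 5b; tag = H(9f bd 5c 5c 5c 5c 5c 97 5b) = 0e0c
m3: inner = H(f5 d7 36 36 36 36 36 14) = 97 57; tag = H(9f bd 5c 5c 5c 5c 5c 97 57) = 0a0c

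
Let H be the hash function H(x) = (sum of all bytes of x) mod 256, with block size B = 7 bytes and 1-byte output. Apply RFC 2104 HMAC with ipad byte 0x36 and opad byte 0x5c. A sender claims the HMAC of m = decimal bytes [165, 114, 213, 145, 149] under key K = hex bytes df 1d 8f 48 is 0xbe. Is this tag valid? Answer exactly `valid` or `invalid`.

Key hex bytes df 1d 8f 48 is 4 bytes ≤ B = 7; zero-pad to 7 bytes: K' = df 1d 8f 48 00 00 00.
K' ⊕ ipad = e9 2b b9 7e 36 36 36; K' ⊕ opad = 83 41 d3 14 5c 5c 5c.
Inner hash: sum = 233+43+185+126+54+54+54+165+114+213+145+149 = 1535; mod 256 = 255 → ff.
Outer hash (recomputed tag): sum = 131+65+211+20+92+92+92+255 = 958; mod 256 = 190 → be.
Recomputed tag = be; claimed = be → match.

valid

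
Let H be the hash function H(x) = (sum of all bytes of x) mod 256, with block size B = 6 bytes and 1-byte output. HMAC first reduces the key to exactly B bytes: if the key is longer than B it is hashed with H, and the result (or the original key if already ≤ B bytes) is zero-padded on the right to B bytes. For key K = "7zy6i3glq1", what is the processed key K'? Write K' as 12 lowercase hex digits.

710000000000

|K| = 10 > B = 6, so first hash the key.
H(K): sum = 55+122+121+54+105+51+103+108+113+49 = 881; mod 256 = 113 → 71.
Zero-pad H(K) = 71 to 6 bytes: K' = 71 00 00 00 00 00.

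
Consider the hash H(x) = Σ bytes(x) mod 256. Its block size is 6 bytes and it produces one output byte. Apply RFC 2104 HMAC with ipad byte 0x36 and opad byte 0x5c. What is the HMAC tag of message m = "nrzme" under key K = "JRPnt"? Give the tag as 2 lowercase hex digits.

Key "JRPnt" = 4a 52 50 6e 74 is 5 bytes ≤ B = 6; zero-pad to 6 bytes: K' = 4a 52 50 6e 74 00.
K' ⊕ ipad = 7c 64 66 58 42 36.  K' ⊕ opad = 16 0e 0c 32 28 5c.
Inner input = (K'⊕ipad) ∥ m = 7c 64 66 58 42 36 ∥ 6e 72 7a 6d 65.
Inner hash: sum = 124+100+102+88+66+54+110+114+122+109+101 = 1090; mod 256 = 66 → 42.
Outer input = (K'⊕opad) ∥ inner = 16 0e 0c 32 28 5c ∥ 42.
Outer hash (tag): sum = 22+14+12+50+40+92+66 = 296; mod 256 = 40 → 28.

28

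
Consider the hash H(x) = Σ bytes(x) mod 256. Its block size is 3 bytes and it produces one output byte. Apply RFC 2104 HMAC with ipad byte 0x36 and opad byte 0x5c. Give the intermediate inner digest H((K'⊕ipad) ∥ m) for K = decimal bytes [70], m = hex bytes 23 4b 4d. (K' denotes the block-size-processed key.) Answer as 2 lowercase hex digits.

Key decimal bytes [70] = 46 is 1 byte ≤ B = 3; zero-pad to 3 bytes: K' = 46 00 00.
K' ⊕ ipad = 70 36 36.
Inner input = 70 36 36 ∥ 23 4b 4d.
Inner hash: sum = 112+54+54+35+75+77 = 407; mod 256 = 151 → 97.

97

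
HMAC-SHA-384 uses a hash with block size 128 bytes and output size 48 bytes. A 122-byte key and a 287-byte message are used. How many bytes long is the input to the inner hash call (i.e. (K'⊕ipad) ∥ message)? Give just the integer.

415

Key is 122 ≤ 128 bytes, zero-padded: |K'| = 128.
Inner input = (K'⊕ipad) ∥ m → 128 + 287 = 415 bytes.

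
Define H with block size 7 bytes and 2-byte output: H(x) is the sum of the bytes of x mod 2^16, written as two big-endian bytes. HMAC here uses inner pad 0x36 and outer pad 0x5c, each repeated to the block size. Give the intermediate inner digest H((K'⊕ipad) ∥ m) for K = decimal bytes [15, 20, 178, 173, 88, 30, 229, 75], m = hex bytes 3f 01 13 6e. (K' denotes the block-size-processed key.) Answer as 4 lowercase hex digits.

Key decimal bytes [15, 20, 178, 173, 88, 30, 229, 75] = 0f 14 b2 ad 58 1e e5 4b is 8 bytes > B = 7, so hash it first: H(key) = 03 28, then zero-pad to 7 bytes: K' = 03 28 00 00 00 00 00.
K' ⊕ ipad = 35 1e 36 36 36 36 36.
Inner input = 35 1e 36 36 36 36 36 ∥ 3f 01 13 6e.
Inner hash: sum = 53+30+54+54+54+54+54+63+1+19+110 = 546 → 02 22.

0222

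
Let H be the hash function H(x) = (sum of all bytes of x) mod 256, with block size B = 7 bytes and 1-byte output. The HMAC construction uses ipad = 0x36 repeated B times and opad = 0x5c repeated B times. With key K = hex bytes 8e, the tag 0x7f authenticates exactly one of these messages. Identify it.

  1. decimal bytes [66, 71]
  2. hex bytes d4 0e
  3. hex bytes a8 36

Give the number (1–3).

Key hex bytes 8e is 1 byte ≤ B = 7; zero-pad to 7 bytes: K' = 8e 00 00 00 00 00 00.
K' ⊕ ipad = b8 36 36 36 36 36 36; K' ⊕ opad = d2 5c 5c 5c 5c 5c 5c.
m1: inner = H(b8 36 36 36 36 36 36 42 47) = 85; tag = H(d2 5c 5c 5c 5c 5c 5c 85) = 7f ← matches
m2: inner = H(b8 36 36 36 36 36 36 d4 0e) = de; tag = H(d2 5c 5c 5c 5c 5c 5c de) = d8
m3: inner = H(b8 36 36 36 36 36 36 a8 36) = da; tag = H(d2 5c 5c 5c 5c 5c 5c da) = d4

1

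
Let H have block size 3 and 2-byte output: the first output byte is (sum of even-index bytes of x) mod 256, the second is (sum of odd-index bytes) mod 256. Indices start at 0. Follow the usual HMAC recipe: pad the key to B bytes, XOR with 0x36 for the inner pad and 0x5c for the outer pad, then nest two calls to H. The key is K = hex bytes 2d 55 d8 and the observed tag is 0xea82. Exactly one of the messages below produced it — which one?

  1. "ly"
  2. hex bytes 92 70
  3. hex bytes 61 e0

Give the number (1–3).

2

Key hex bytes 2d 55 d8 is exactly B = 3 bytes: K' = 2d 55 d8.
K' ⊕ ipad = 1b 63 ee; K' ⊕ opad = 71 09 84.
m1: inner = H(1b 63 ee 6c 79) = 82 cf; tag = H(71 09 84 82 cf) = c48b
m2: inner = H(1b 63 ee 92 70) = 79 f5; tag = H(71 09 84 79 f5) = ea82 ← matches
m3: inner = H(1b 63 ee 61 e0) = e9 c4; tag = H(71 09 84 e9 c4) = b9f2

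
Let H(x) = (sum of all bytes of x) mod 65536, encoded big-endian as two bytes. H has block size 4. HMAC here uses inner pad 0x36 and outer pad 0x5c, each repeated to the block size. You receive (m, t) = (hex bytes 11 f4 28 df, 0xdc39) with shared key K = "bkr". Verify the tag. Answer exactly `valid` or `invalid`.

invalid

Key "bkr" = 62 6b 72 is 3 bytes ≤ B = 4; zero-pad to 4 bytes: K' = 62 6b 72 00.
K' ⊕ ipad = 54 5d 44 36; K' ⊕ opad = 3e 37 2e 5c.
Inner hash: sum = 84+93+68+54+17+244+40+223 = 823 → 03 37.
Outer hash (recomputed tag): sum = 62+55+46+92+3+55 = 313 → 01 39.
Recomputed tag = 0139; claimed = dc39 → mismatch.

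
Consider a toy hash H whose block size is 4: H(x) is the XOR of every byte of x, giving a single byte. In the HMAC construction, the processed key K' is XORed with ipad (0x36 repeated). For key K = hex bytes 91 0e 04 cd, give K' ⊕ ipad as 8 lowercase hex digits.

Key hex bytes 91 0e 04 cd is exactly B = 4 bytes: K' = 91 0e 04 cd.
XOR each byte with 0x36: 91⊕36=a7, 0e⊕36=38, 04⊕36=32, cd⊕36=fb.

a73832fb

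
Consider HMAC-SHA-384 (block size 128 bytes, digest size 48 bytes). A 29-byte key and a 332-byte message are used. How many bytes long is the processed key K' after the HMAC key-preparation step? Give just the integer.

128

Key is 29 ≤ 128 bytes, zero-padded: |K'| = 128.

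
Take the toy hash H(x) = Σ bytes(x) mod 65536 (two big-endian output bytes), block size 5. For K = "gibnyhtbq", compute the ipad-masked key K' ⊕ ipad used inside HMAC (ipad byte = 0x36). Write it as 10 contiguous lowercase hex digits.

Key "gibnyhtbq" = 67 69 62 6e 79 68 74 62 71 is 9 bytes > B = 5, so hash it first: H(key) = 03 c8, then zero-pad to 5 bytes: K' = 03 c8 00 00 00.
XOR each byte with 0x36: 03⊕36=35, c8⊕36=fe, 00⊕36=36, 00⊕36=36, 00⊕36=36.

35fe363636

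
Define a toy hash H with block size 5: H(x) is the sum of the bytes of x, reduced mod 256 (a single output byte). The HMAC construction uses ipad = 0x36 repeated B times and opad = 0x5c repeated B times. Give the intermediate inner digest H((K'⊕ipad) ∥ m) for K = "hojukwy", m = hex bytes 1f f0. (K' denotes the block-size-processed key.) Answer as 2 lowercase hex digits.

Key "hojukwy" = 68 6f 6a 75 6b 77 79 is 7 bytes > B = 5, so hash it first: H(key) = 11, then zero-pad to 5 bytes: K' = 11 00 00 00 00.
K' ⊕ ipad = 27 36 36 36 36.
Inner input = 27 36 36 36 36 ∥ 1f f0.
Inner hash: sum = 39+54+54+54+54+31+240 = 526; mod 256 = 14 → 0e.

0e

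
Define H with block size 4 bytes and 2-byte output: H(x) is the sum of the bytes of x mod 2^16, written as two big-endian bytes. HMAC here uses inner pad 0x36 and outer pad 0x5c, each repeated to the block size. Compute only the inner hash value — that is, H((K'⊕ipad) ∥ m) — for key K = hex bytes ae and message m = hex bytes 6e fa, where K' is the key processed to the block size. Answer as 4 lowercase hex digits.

Key hex bytes ae is 1 byte ≤ B = 4; zero-pad to 4 bytes: K' = ae 00 00 00.
K' ⊕ ipad = 98 36 36 36.
Inner input = 98 36 36 36 ∥ 6e fa.
Inner hash: sum = 152+54+54+54+110+250 = 674 → 02 a2.

02a2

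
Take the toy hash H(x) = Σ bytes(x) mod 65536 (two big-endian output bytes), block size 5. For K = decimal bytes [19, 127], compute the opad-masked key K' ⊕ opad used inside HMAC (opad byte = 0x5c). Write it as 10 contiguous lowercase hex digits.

Key decimal bytes [19, 127] = 13 7f is 2 bytes ≤ B = 5; zero-pad to 5 bytes: K' = 13 7f 00 00 00.
XOR each byte with 0x5c: 13⊕5c=4f, 7f⊕5c=23, 00⊕5c=5c, 00⊕5c=5c, 00⊕5c=5c.

4f235c5c5c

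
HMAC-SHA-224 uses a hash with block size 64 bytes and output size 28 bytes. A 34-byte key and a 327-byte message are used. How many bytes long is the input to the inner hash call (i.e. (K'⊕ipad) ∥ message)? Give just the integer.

391

Key is 34 ≤ 64 bytes, zero-padded: |K'| = 64.
Inner input = (K'⊕ipad) ∥ m → 64 + 327 = 391 bytes.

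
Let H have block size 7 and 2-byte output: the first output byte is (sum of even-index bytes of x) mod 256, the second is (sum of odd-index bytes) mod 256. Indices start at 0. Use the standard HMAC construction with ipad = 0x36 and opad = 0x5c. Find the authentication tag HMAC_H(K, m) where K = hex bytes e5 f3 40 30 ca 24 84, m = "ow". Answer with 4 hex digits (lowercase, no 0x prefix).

8f01

Key hex bytes e5 f3 40 30 ca 24 84 is exactly B = 7 bytes: K' = e5 f3 40 30 ca 24 84.
K' ⊕ ipad = d3 c5 76 06 fc 12 b2.  K' ⊕ opad = b9 af 1c 6c 96 78 d8.
Inner input = (K'⊕ipad) ∥ m = d3 c5 76 06 fc 12 b2 ∥ 6f 77.
Inner hash: even-index sum = 878 mod 256 = 110; odd-index sum = 332 mod 256 = 76 → 6e 4c.
Outer input = (K'⊕opad) ∥ inner = b9 af 1c 6c 96 78 d8 ∥ 6e 4c.
Outer hash (tag): even-index sum = 655 mod 256 = 143; odd-index sum = 513 mod 256 = 1 → 8f 01.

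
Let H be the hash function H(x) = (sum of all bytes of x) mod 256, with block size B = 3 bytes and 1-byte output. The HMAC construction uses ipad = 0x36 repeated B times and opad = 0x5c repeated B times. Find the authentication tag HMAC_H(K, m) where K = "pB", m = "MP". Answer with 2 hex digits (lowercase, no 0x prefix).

33

Key "pB" = 70 42 is 2 bytes ≤ B = 3; zero-pad to 3 bytes: K' = 70 42 00.
K' ⊕ ipad = 46 74 36.  K' ⊕ opad = 2c 1e 5c.
Inner input = (K'⊕ipad) ∥ m = 46 74 36 ∥ 4d 50.
Inner hash: sum = 70+116+54+77+80 = 397; mod 256 = 141 → 8d.
Outer input = (K'⊕opad) ∥ inner = 2c 1e 5c ∥ 8d.
Outer hash (tag): sum = 44+30+92+141 = 307; mod 256 = 51 → 33.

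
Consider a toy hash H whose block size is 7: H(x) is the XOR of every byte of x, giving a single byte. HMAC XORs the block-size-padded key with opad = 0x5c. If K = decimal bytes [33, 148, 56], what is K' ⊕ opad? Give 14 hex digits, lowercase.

7dc8645c5c5c5c

Key decimal bytes [33, 148, 56] = 21 94 38 is 3 bytes ≤ B = 7; zero-pad to 7 bytes: K' = 21 94 38 00 00 00 00.
XOR each byte with 0x5c: 21⊕5c=7d, 94⊕5c=c8, 38⊕5c=64, 00⊕5c=5c, 00⊕5c=5c, 00⊕5c=5c, 00⊕5c=5c.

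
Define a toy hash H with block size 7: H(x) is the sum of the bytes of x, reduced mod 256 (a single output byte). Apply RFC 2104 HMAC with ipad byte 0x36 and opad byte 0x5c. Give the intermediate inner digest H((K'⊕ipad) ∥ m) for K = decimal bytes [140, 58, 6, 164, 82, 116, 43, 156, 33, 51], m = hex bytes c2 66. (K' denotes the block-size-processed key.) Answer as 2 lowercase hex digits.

d3

Key decimal bytes [140, 58, 6, 164, 82, 116, 43, 156, 33, 51] = 8c 3a 06 a4 52 74 2b 9c 21 33 is 10 bytes > B = 7, so hash it first: H(key) = 51, then zero-pad to 7 bytes: K' = 51 00 00 00 00 00 00.
K' ⊕ ipad = 67 36 36 36 36 36 36.
Inner input = 67 36 36 36 36 36 36 ∥ c2 66.
Inner hash: sum = 103+54+54+54+54+54+54+194+102 = 723; mod 256 = 211 → d3.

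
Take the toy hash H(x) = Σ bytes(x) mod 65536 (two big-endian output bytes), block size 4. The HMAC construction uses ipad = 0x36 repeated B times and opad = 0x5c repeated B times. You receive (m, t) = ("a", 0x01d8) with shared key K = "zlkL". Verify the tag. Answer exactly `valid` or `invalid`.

invalid

Key "zlkL" = 7a 6c 6b 4c is exactly B = 4 bytes: K' = 7a 6c 6b 4c.
K' ⊕ ipad = 4c 5a 5d 7a; K' ⊕ opad = 26 30 37 10.
Inner hash: sum = 76+90+93+122+97 = 478 → 01 de.
Outer hash (recomputed tag): sum = 38+48+55+16+1+222 = 380 → 01 7c.
Recomputed tag = 017c; claimed = 01d8 → mismatch.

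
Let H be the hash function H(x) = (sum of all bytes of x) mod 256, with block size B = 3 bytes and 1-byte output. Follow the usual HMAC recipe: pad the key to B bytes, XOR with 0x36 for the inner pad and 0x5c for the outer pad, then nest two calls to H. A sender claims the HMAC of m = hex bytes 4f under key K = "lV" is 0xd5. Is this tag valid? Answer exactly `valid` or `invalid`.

valid

Key "lV" = 6c 56 is 2 bytes ≤ B = 3; zero-pad to 3 bytes: K' = 6c 56 00.
K' ⊕ ipad = 5a 60 36; K' ⊕ opad = 30 0a 5c.
Inner hash: sum = 90+96+54+79 = 319; mod 256 = 63 → 3f.
Outer hash (recomputed tag): sum = 48+10+92+63 = 213 → d5.
Recomputed tag = d5; claimed = d5 → match.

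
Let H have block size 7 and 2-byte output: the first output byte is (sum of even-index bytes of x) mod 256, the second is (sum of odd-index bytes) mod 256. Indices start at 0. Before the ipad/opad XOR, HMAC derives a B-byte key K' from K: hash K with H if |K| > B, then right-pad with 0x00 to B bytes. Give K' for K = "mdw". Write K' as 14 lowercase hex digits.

Key "mdw" = 6d 64 77 is 3 bytes ≤ B = 7; zero-pad to 7 bytes: K' = 6d 64 77 00 00 00 00.

6d647700000000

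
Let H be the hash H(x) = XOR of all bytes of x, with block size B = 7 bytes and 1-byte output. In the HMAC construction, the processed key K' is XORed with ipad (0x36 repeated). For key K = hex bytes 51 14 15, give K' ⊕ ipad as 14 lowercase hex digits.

Key hex bytes 51 14 15 is 3 bytes ≤ B = 7; zero-pad to 7 bytes: K' = 51 14 15 00 00 00 00.
XOR each byte with 0x36: 51⊕36=67, 14⊕36=22, 15⊕36=23, 00⊕36=36, 00⊕36=36, 00⊕36=36, 00⊕36=36.

67222336363636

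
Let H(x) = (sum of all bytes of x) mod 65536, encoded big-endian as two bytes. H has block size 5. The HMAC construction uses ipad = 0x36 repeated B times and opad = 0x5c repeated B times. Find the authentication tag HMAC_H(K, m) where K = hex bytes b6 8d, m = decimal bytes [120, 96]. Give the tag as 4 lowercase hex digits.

Key hex bytes b6 8d is 2 bytes ≤ B = 5; zero-pad to 5 bytes: K' = b6 8d 00 00 00.
K' ⊕ ipad = 80 bb 36 36 36.  K' ⊕ opad = ea d1 5c 5c 5c.
Inner input = (K'⊕ipad) ∥ m = 80 bb 36 36 36 ∥ 78 60.
Inner hash: sum = 128+187+54+54+54+120+96 = 693 → 02 b5.
Outer input = (K'⊕opad) ∥ inner = ea d1 5c 5c 5c ∥ 02 b5.
Outer hash (tag): sum = 234+209+92+92+92+2+181 = 902 → 03 86.

0386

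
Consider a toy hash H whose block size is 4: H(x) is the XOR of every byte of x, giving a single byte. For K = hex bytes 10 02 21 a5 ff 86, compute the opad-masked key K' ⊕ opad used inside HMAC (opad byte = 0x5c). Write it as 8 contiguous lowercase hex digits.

Key hex bytes 10 02 21 a5 ff 86 is 6 bytes > B = 4, so hash it first: H(key) = ef, then zero-pad to 4 bytes: K' = ef 00 00 00.
XOR each byte with 0x5c: ef⊕5c=b3, 00⊕5c=5c, 00⊕5c=5c, 00⊕5c=5c.

b35c5c5c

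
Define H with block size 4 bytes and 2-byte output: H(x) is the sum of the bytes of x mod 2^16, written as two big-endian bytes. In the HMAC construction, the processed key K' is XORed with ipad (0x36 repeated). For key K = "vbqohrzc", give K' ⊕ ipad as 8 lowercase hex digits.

35593636

Key "vbqohrzc" = 76 62 71 6f 68 72 7a 63 is 8 bytes > B = 4, so hash it first: H(key) = 03 6f, then zero-pad to 4 bytes: K' = 03 6f 00 00.
XOR each byte with 0x36: 03⊕36=35, 6f⊕36=59, 00⊕36=36, 00⊕36=36.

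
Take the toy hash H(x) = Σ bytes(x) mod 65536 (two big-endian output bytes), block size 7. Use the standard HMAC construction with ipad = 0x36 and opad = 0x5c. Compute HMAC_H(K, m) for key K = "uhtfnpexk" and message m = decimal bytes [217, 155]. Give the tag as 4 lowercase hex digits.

0351

Key "uhtfnpexk" = 75 68 74 66 6e 70 65 78 6b is 9 bytes > B = 7, so hash it first: H(key) = 03 dd, then zero-pad to 7 bytes: K' = 03 dd 00 00 00 00 00.
K' ⊕ ipad = 35 eb 36 36 36 36 36.  K' ⊕ opad = 5f 81 5c 5c 5c 5c 5c.
Inner input = (K'⊕ipad) ∥ m = 35 eb 36 36 36 36 36 ∥ d9 9b.
Inner hash: sum = 53+235+54+54+54+54+54+217+155 = 930 → 03 a2.
Outer input = (K'⊕opad) ∥ inner = 5f 81 5c 5c 5c 5c 5c ∥ 03 a2.
Outer hash (tag): sum = 95+129+92+92+92+92+92+3+162 = 849 → 03 51.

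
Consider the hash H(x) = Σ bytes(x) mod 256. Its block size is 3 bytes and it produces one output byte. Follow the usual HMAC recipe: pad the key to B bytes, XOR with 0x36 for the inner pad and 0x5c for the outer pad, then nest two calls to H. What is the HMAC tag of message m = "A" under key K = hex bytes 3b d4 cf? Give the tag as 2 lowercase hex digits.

ab

Key hex bytes 3b d4 cf is exactly B = 3 bytes: K' = 3b d4 cf.
K' ⊕ ipad = 0d e2 f9.  K' ⊕ opad = 67 88 93.
Inner input = (K'⊕ipad) ∥ m = 0d e2 f9 ∥ 41.
Inner hash: sum = 13+226+249+65 = 553; mod 256 = 41 → 29.
Outer input = (K'⊕opad) ∥ inner = 67 88 93 ∥ 29.
Outer hash (tag): sum = 103+136+147+41 = 427; mod 256 = 171 → ab.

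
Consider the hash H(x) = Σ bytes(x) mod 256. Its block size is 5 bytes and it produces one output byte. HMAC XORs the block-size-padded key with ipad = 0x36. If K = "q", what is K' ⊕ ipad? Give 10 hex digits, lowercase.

Key "q" = 71 is 1 byte ≤ B = 5; zero-pad to 5 bytes: K' = 71 00 00 00 00.
XOR each byte with 0x36: 71⊕36=47, 00⊕36=36, 00⊕36=36, 00⊕36=36, 00⊕36=36.

4736363636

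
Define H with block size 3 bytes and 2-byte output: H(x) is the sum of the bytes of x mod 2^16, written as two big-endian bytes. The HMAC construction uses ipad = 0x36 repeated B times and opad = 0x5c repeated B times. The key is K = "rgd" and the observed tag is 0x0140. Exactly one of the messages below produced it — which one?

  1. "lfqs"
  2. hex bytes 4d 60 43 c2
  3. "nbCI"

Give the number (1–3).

Key "rgd" = 72 67 64 is exactly B = 3 bytes: K' = 72 67 64.
K' ⊕ ipad = 44 51 52; K' ⊕ opad = 2e 3b 38.
m1: inner = H(44 51 52 6c 66 71 73) = 02 9d; tag = H(2e 3b 38 02 9d) = 0140 ← matches
m2: inner = H(44 51 52 4d 60 43 c2) = 02 99; tag = H(2e 3b 38 02 99) = 013c
m3: inner = H(44 51 52 6e 62 43 49) = 02 43; tag = H(2e 3b 38 02 43) = 00e6

1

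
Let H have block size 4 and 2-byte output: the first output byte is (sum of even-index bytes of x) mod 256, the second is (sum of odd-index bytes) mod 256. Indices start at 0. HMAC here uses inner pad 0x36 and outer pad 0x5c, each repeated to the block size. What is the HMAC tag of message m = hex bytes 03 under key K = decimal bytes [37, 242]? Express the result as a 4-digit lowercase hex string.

2104

Key decimal bytes [37, 242] = 25 f2 is 2 bytes ≤ B = 4; zero-pad to 4 bytes: K' = 25 f2 00 00.
K' ⊕ ipad = 13 c4 36 36.  K' ⊕ opad = 79 ae 5c 5c.
Inner input = (K'⊕ipad) ∥ m = 13 c4 36 36 ∥ 03.
Inner hash: even-index sum = 76 mod 256 = 76; odd-index sum = 250 mod 256 = 250 → 4c fa.
Outer input = (K'⊕opad) ∥ inner = 79 ae 5c 5c ∥ 4c fa.
Outer hash (tag): even-index sum = 289 mod 256 = 33; odd-index sum = 516 mod 256 = 4 → 21 04.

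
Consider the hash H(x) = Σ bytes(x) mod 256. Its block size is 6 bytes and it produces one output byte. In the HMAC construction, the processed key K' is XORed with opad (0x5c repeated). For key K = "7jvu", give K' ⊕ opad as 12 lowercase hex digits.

Key "7jvu" = 37 6a 76 75 is 4 bytes ≤ B = 6; zero-pad to 6 bytes: K' = 37 6a 76 75 00 00.
XOR each byte with 0x5c: 37⊕5c=6b, 6a⊕5c=36, 76⊕5c=2a, 75⊕5c=29, 00⊕5c=5c, 00⊕5c=5c.

6b362a295c5c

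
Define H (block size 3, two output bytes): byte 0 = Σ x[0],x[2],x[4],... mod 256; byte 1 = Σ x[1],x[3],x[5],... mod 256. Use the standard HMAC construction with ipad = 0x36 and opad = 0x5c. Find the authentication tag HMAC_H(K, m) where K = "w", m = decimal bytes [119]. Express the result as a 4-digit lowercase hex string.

Key "w" = 77 is 1 byte ≤ B = 3; zero-pad to 3 bytes: K' = 77 00 00.
K' ⊕ ipad = 41 36 36.  K' ⊕ opad = 2b 5c 5c.
Inner input = (K'⊕ipad) ∥ m = 41 36 36 ∥ 77.
Inner hash: even-index sum = 119 mod 256 = 119; odd-index sum = 173 mod 256 = 173 → 77 ad.
Outer input = (K'⊕opad) ∥ inner = 2b 5c 5c ∥ 77 ad.
Outer hash (tag): even-index sum = 308 mod 256 = 52; odd-index sum = 211 mod 256 = 211 → 34 d3.

34d3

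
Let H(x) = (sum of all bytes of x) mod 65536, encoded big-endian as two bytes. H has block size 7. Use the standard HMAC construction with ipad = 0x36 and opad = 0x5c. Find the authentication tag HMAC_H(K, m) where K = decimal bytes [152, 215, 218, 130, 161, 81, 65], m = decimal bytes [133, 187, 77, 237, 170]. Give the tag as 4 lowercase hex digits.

Key decimal bytes [152, 215, 218, 130, 161, 81, 65] = 98 d7 da 82 a1 51 41 is exactly B = 7 bytes: K' = 98 d7 da 82 a1 51 41.
K' ⊕ ipad = ae e1 ec b4 97 67 77.  K' ⊕ opad = c4 8b 86 de fd 0d 1d.
Inner input = (K'⊕ipad) ∥ m = ae e1 ec b4 97 67 77 ∥ 85 bb 4d ed aa.
Inner hash: sum = 174+225+236+180+151+103+119+133+187+77+237+170 = 1992 → 07 c8.
Outer input = (K'⊕opad) ∥ inner = c4 8b 86 de fd 0d 1d ∥ 07 c8.
Outer hash (tag): sum = 196+139+134+222+253+13+29+7+200 = 1193 → 04 a9.

04a9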